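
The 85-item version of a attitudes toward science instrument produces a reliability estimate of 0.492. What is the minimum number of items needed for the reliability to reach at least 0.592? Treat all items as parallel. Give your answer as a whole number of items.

Invert Spearman-Brown to solve for n:
n = r*(1 − r) / [ r (1 − r*) ]
n = [0.592 × 0.508] / [0.492 × 0.408]
n = 0.300736 / 0.200736 ≈ 1.4982
Items needed = n × 85 = 1.4982 × 85 ≈ 127.35 → round up to 128

128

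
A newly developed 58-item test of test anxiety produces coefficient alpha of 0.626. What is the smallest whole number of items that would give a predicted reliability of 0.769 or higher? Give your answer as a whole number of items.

Rearranging the Spearman-Brown formula for n,
n = r_target (1 − r_old) / [ r_old (1 − r_target) ]
n = 0.769 × (1 − 0.626) / [ 0.626 × (1 − 0.769) ]
  = 0.287606 / 0.144606 = 1.9889
1.9889 × 58 = 115.36 → 116 items

116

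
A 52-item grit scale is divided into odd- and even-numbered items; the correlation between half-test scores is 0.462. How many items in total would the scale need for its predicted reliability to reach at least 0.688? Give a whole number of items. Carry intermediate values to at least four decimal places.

r_full = 2(0.462)/(1 + 0.462) = 0.6320
n = r_tgt(1 − r_full) / [r_full(1 − r_tgt)] = 0.688 × 0.3680 / (0.6320 × 0.312) ≈ 1.2840
Items = 1.2840 × 52 ≈ 66.77 → 67

67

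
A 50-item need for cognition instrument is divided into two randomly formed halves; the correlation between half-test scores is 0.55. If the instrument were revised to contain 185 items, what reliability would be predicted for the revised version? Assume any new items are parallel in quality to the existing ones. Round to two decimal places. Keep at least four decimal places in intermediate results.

Spearman-Brown correction (n = 2): r_full = 2·0.55/(1 + 0.55) = 0.7097
Then adjust to 185 items: n = 185/50 = 3.7000
r_new = n·r_full / (1 + (n − 1)·r_full) = 2.6259 / 2.9162 ≈ 0.9005

0.90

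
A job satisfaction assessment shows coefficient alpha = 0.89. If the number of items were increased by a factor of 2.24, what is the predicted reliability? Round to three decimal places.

0.948

r_new = (2.24 × 0.89) / (1 + (2.24 − 1) × 0.89)
     = 1.9936 / 2.1036 = 0.9477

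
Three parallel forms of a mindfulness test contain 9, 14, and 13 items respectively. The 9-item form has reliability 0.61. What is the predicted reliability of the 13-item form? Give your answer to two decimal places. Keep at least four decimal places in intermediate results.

0.69

The 14-item form is not needed; work directly from the 9-item form with n = 13/9 = 1.4444.
r_{13} = n·r / (1 + (n − 1)·r) = 0.8811 / 1.2711 ≈ 0.6932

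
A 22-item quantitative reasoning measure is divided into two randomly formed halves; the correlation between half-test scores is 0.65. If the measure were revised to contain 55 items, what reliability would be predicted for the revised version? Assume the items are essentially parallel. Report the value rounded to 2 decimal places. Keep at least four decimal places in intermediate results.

Full-test reliability from the split-half r: r_full = 2(0.65)/(1 + 0.65) = 0.7879
Then adjust to 55 items: n = 55/22 = 2.5000
r_new = n·r_full / (1 + (n − 1)·r_full) = 1.9698 / 2.1818 ≈ 0.9028

0.90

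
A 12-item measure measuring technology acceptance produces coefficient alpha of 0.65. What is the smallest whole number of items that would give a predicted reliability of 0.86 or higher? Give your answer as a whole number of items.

40

Spearman-Brown solved for the length factor n:
n = r*(1 − r) / [ r (1 − r*) ]
n = 0.86 × (1 − 0.65) / [ 0.65 × (1 − 0.86) ]
n = 0.3010 / 0.0910 ≈ 3.3077
Items needed = n × 12 = 3.3077 × 12 ≈ 39.69 → round up to 40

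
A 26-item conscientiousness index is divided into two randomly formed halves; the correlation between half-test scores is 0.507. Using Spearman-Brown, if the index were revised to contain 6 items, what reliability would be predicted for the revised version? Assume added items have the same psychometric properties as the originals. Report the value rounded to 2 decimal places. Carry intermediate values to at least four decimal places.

Spearman-Brown correction (n = 2): r_full = 2·0.507/(1 + 0.507) = 0.6729
Then adjust to 6 items: n = 6/26 = 0.2308
r_new = n·r_full / (1 + (n − 1)·r_full) = 0.1553 / 0.4824 ≈ 0.3219

0.32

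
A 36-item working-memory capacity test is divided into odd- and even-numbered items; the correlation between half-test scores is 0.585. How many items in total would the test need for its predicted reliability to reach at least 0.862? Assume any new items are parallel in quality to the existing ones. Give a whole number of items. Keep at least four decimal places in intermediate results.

80

Corrected full-test reliability: r_full = 2 × 0.585 / (1 + 0.585) ≈ 0.7382
n = r_tgt(1 − r_full) / [r_full(1 − r_tgt)] = 0.862 × 0.2618 / (0.7382 × 0.138) ≈ 2.2153
Items = 2.2153 × 36 ≈ 79.75 → 80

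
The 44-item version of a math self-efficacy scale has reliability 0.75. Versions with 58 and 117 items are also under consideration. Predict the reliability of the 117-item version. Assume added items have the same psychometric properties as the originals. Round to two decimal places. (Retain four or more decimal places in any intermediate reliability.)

The 58-item form is not needed; work directly from the 44-item form with n = 117/44 = 2.6591.
r_{117} = n·r / (1 + (n − 1)·r) = 1.9943 / 2.2443 ≈ 0.8886

0.89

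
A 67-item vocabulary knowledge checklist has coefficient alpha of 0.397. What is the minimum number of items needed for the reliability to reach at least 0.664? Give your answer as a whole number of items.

n = 0.664(1 − 0.397) / [0.397(1 − 0.664)]
  = 0.400392 / 0.133392 = 3.0016
Items needed = n × 67 = 3.0016 × 67 ≈ 201.11 → round up to 202

202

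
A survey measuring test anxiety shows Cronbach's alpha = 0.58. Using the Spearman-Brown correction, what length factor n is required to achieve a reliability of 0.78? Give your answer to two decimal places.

2.57

Invert Spearman-Brown to solve for n:
n = r_target (1 − r_old) / [ r_old (1 − r_target) ]
n = 0.78 × (1 − 0.58) / [ 0.58 × (1 − 0.78) ]
  = 0.3276 / 0.1276 = 2.5674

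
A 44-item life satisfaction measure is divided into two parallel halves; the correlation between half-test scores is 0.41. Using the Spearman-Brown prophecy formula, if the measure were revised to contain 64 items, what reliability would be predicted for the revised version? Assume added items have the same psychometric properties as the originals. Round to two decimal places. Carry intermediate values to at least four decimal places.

Spearman-Brown correction (n = 2): r_full = 2·0.41/(1 + 0.41) = 0.5816
Length factor from 44 to 64 items: n = 64/44 = 1.4545
r_new = n·r_full / (1 + (n − 1)·r_full) = 0.8459 / 1.2643 ≈ 0.6691

0.67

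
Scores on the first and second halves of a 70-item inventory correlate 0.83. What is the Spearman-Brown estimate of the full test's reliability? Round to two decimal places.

0.91

r_full = 2(0.83) / (1 + 0.83)
r_full = 1.6600 / 1.8300 ≈ 0.9071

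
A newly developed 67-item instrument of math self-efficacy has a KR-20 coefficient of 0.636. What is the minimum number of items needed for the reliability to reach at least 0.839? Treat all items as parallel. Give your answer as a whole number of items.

200

n = 0.839(1 − 0.636) / [0.636(1 − 0.839)]
n = 0.305396 / 0.102396 ≈ 2.9825
Items needed = n × 67 = 2.9825 × 67 ≈ 199.83 → round up to 200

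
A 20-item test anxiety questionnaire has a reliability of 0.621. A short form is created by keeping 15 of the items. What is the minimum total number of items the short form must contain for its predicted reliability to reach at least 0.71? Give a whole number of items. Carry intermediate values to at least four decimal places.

Short-form reliability: n = 15/20 = 0.7500; r_15 = n·r/(1+(n−1)r) ≈ 0.5513
Then solve for n' with r_old = 0.5513, r_target = 0.71: n' = 0.71(1 − 0.5513)/[0.5513(1 − 0.71)] = 1.9926
Items = 1.9926 × 15 ≈ 29.89 → 30

30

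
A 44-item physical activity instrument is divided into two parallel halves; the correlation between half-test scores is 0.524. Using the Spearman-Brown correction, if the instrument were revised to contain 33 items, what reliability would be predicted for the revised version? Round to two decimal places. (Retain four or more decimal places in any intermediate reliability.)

0.62

First correct the split-half correlation to full-test reliability: r_full = 2 × 0.524 / (1 + 0.524) ≈ 0.6877
Then adjust to 33 items: n = 33/44 = 0.7500
r_new = n·r_full / (1 + (n − 1)·r_full) = 0.5158 / 0.8281 ≈ 0.6229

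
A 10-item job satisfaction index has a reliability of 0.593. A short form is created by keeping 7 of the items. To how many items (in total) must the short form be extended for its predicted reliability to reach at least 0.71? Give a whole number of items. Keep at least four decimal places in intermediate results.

17

First, r for the 7-item form: n = 7/10 = 0.7000, so r_7 = 0.7000·0.593/(1 + (0.7000 − 1)·0.593) = 0.5049
Length factor from the short form to reach 0.71: n' = 0.71(1 − 0.5049) / [0.5049(1 − 0.71)] ≈ 2.4008
Total items = 2.4008 × 7 = 16.81, rounded up to 17.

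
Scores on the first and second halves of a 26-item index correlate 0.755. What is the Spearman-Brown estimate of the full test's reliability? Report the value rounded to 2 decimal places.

0.86

r_full = 2(0.755) / (1 + 0.755)
       = 1.5100 / 1.7550 = 0.8604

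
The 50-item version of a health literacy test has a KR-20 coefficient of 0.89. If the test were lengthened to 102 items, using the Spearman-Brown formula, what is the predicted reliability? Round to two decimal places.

n = 102/50 = 2.04
Apply the Spearman-Brown prophecy formula, r' = nr / [1 + (n − 1)r]:
r_new = (2.04 × 0.89) / (1 + (2.04 − 1) × 0.89)
     = 1.8156 / 1.9256 = 0.9429

0.94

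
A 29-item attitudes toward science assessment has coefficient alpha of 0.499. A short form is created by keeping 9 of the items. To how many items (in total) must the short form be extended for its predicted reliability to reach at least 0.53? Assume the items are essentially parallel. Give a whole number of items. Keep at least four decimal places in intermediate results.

33

Short-form reliability: n = 9/29 = 0.3103; r_9 = n·r/(1+(n−1)r) ≈ 0.2361
Then solve for n' with r_old = 0.2361, r_target = 0.53: n' = 0.53(1 − 0.2361)/[0.2361(1 − 0.53)] = 3.6485
Total items = 3.6485 × 9 = 32.84, rounded up to 33.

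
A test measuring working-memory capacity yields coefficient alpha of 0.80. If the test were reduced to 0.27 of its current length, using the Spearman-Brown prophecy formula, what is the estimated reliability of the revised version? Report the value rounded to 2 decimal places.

r_new = 0.27·0.80 / [1 + (0.27 − 1)·0.80]
r_new = 0.2160 / 0.4160 ≈ 0.5192

0.52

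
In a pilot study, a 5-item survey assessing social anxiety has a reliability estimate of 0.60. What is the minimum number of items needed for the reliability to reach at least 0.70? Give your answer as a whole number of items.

8

n = [0.70 × 0.40] / [0.60 × 0.30]
n = 0.2800 / 0.1800 ≈ 1.5556
Items needed = n × 5 = 1.5556 × 5 ≈ 7.78 → round up to 8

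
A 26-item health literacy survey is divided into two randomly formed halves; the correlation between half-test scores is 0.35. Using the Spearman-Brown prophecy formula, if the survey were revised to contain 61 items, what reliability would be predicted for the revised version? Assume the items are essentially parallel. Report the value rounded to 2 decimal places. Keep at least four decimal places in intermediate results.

Full-test reliability from the split-half r: r_full = 2(0.35)/(1 + 0.35) = 0.5185
Then adjust to 61 items: n = 61/26 = 2.3462
r_new = n·r_full / (1 + (n − 1)·r_full) = 1.2165 / 1.6980 ≈ 0.7164

0.72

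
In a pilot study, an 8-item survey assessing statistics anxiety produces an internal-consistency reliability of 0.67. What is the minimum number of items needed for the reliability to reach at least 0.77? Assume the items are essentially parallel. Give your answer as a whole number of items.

Rearranging the Spearman-Brown formula for n,
n = r_target (1 − r_old) / [ r_old (1 − r_target) ]
n = 0.77 × (1 − 0.67) / [ 0.67 × (1 − 0.77) ]
  = 0.2541 / 0.1541 = 1.6489
Items needed = n × 8 = 1.6489 × 8 ≈ 13.19 → round up to 14

14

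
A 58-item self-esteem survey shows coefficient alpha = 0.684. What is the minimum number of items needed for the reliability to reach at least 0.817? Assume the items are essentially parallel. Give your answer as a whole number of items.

n = [0.817 × 0.316] / [0.684 × 0.183]
n = 0.258172 / 0.125172 ≈ 2.0625
Items needed = n × 58 = 2.0625 × 58 ≈ 119.62 → round up to 120

120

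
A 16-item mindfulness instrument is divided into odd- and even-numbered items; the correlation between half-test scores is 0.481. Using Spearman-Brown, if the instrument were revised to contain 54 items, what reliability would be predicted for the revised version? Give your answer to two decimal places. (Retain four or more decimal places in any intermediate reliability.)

0.86

Spearman-Brown correction (n = 2): r_full = 2·0.481/(1 + 0.481) = 0.6496
Length factor from 16 to 54 items: n = 54/16 = 3.3750
r_new = n·r_full / (1 + (n − 1)·r_full) = 2.1924 / 2.5428 ≈ 0.8622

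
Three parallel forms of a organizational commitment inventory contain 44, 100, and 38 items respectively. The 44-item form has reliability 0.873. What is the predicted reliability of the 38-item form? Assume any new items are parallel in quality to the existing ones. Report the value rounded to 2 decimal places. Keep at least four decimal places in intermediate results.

The 100-item form is not needed; work directly from the 44-item form with n = 38/44 = 0.8636.
r_{38} = n·r / (1 + (n − 1)·r) = 0.7539 / 0.8809 ≈ 0.8558

0.86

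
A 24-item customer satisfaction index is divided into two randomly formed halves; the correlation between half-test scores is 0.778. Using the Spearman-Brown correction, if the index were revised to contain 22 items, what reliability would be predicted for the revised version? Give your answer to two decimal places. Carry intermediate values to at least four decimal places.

0.87

Spearman-Brown correction (n = 2): r_full = 2·0.778/(1 + 0.778) = 0.8751
Length factor from 24 to 22 items: n = 22/24 = 0.9167
r_new = n·r_full / (1 + (n − 1)·r_full) = 0.8022 / 0.9271 ≈ 0.8653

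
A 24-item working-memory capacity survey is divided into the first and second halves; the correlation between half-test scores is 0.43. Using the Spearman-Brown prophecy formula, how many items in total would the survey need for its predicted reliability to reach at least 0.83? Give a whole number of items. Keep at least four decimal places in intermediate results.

78

r_full = 2(0.43)/(1 + 0.43) = 0.6014
n = r_tgt(1 − r_full) / [r_full(1 − r_tgt)] = 0.83 × 0.3986 / (0.6014 × 0.17) ≈ 3.2360
Items = 3.2360 × 24 ≈ 77.66 → 78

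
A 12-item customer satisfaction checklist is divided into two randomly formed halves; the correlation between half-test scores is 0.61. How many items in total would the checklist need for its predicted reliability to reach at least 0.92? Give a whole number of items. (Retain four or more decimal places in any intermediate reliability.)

45

Corrected full-test reliability: r_full = 2 × 0.61 / (1 + 0.61) ≈ 0.7578
n = r_tgt(1 − r_full) / [r_full(1 − r_tgt)] = 0.92 × 0.2422 / (0.7578 × 0.08) ≈ 3.6755
Items = 3.6755 × 12 ≈ 44.11 → 45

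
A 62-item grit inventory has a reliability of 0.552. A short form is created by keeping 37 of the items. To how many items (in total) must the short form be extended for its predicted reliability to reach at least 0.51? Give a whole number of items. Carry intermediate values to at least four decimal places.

First, r for the 37-item form: n = 37/62 = 0.5968, so r_37 = 0.5968·0.552/(1 + (0.5968 − 1)·0.552) = 0.4237
Length factor from the short form to reach 0.51: n' = 0.51(1 − 0.4237) / [0.4237(1 − 0.51)] ≈ 1.4157
Total items = 1.4157 × 37 = 52.38, rounded up to 53.

53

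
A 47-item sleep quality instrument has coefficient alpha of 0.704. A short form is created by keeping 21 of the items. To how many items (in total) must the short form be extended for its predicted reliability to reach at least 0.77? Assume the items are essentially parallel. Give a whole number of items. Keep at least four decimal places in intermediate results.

Short-form reliability: n = 21/47 = 0.4468; r_21 = n·r/(1+(n−1)r) ≈ 0.5152
Then solve for n' with r_old = 0.5152, r_target = 0.77: n' = 0.77(1 − 0.5152)/[0.5152(1 − 0.77)] = 3.1503
Items = 3.1503 × 21 ≈ 66.16 → 67

67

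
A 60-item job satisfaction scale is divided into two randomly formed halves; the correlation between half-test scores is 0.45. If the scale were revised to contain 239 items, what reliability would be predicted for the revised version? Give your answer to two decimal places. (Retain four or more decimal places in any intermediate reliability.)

0.87

Full-test reliability from the split-half r: r_full = 2(0.45)/(1 + 0.45) = 0.6207
Then adjust to 239 items: n = 239/60 = 3.9833
r_new = n·r_full / (1 + (n − 1)·r_full) = 2.4724 / 2.8517 ≈ 0.8670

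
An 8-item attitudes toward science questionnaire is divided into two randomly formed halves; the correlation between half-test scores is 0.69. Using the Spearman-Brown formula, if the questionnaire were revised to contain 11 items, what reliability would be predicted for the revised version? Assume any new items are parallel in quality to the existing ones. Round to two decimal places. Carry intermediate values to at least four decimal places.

First correct the split-half correlation to full-test reliability: r_full = 2 × 0.69 / (1 + 0.69) ≈ 0.8166
Length factor from 8 to 11 items: n = 11/8 = 1.3750
r_new = n·r_full / (1 + (n − 1)·r_full) = 1.1228 / 1.3062 ≈ 0.8596

0.86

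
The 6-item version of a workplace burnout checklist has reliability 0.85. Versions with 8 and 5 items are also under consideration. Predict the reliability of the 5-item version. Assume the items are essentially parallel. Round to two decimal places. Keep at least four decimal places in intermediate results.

0.83

The 8-item form is not needed; work directly from the 6-item form with n = 5/6 = 0.8333.
r_{5} = n·r / (1 + (n − 1)·r) = 0.7083 / 0.8583 ≈ 0.8252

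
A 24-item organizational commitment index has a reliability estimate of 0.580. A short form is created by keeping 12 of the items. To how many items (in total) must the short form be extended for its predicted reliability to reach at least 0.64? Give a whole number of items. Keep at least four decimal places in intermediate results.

31

Short-form reliability: n = 12/24 = 0.5000; r_12 = n·r/(1+(n−1)r) ≈ 0.4085
Then solve for n' with r_old = 0.4085, r_target = 0.64: n' = 0.64(1 − 0.4085)/[0.4085(1 − 0.64)] = 2.5742
Items = 2.5742 × 12 ≈ 30.89 → 31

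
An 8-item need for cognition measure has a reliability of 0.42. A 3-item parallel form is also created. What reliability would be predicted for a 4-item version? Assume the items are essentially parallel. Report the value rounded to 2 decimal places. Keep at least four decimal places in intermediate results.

The 3-item form is not needed; work directly from the 8-item form with n = 4/8 = 0.5000.
r_{4} = n·r / (1 + (n − 1)·r) = 0.2100 / 0.7900 ≈ 0.2658

0.27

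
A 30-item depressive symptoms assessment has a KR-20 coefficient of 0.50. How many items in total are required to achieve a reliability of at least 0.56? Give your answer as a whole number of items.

Invert Spearman-Brown to solve for n:
n = r_target (1 − r_old) / [ r_old (1 − r_target) ]
n = [0.56 × 0.50] / [0.50 × 0.44]
n = 0.2800 / 0.2200 ≈ 1.2727
So the test needs 1.2727 × 30 ≈ 38.18 items; rounding up, 39.

39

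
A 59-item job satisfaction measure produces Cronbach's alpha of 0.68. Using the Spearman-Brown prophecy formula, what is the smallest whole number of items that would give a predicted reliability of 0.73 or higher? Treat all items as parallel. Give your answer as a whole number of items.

76

Rearranging the Spearman-Brown formula for n,
n = r*(1 − r) / [ r (1 − r*) ]
n = 0.73(1 − 0.68) / [0.68(1 − 0.73)]
n = 0.2336 / 0.1836 ≈ 1.2723
So the test needs 1.2723 × 59 ≈ 75.07 items; rounding up, 76.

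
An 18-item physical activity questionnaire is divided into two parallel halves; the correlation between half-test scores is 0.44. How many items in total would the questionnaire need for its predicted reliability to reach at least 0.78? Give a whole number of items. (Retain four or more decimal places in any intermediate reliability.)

r_full = 2(0.44)/(1 + 0.44) = 0.6111
n = r_tgt(1 − r_full) / [r_full(1 − r_tgt)] = 0.78 × 0.3889 / (0.6111 × 0.22) ≈ 2.2563
Items = 2.2563 × 18 ≈ 40.61 → 41

41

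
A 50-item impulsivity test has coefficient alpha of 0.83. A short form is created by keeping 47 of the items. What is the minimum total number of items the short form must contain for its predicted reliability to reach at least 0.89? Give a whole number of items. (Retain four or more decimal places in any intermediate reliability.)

83

First, r for the 47-item form: n = 47/50 = 0.9400, so r_47 = 0.9400·0.83/(1 + (0.9400 − 1)·0.83) = 0.8211
Length factor from the short form to reach 0.89: n' = 0.89(1 − 0.8211) / [0.8211(1 − 0.89)] ≈ 1.7628
Total items = 1.7628 × 47 = 82.85, rounded up to 83.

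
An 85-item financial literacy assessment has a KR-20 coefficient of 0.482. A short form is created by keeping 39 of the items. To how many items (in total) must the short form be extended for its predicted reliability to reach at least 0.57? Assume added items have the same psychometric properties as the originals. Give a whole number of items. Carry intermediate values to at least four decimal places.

122

First, r for the 39-item form: n = 39/85 = 0.4588, so r_39 = 0.4588·0.482/(1 + (0.4588 − 1)·0.482) = 0.2992
Length factor from the short form to reach 0.57: n' = 0.57(1 − 0.2992) / [0.2992(1 − 0.57)] ≈ 3.1048
Total items = 3.1048 × 39 = 121.09, rounded up to 122.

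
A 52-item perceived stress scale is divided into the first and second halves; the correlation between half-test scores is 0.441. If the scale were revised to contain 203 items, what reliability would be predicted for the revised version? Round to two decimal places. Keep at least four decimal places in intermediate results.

Full-test reliability from the split-half r: r_full = 2(0.441)/(1 + 0.441) = 0.6121
Length factor from 52 to 203 items: n = 203/52 = 3.9038
r_new = n·r_full / (1 + (n − 1)·r_full) = 2.3895 / 2.7774 ≈ 0.8603

0.86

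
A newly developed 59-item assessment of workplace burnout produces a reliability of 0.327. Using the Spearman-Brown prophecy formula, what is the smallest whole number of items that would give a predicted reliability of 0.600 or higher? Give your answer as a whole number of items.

Spearman-Brown solved for the length factor n:
n = r*(1 − r) / [ r (1 − r*) ]
n = 0.600(1 − 0.327) / [0.327(1 − 0.600)]
  = 0.403800 / 0.130800 = 3.0872
So the test needs 3.0872 × 59 ≈ 182.14 items; rounding up, 183.

183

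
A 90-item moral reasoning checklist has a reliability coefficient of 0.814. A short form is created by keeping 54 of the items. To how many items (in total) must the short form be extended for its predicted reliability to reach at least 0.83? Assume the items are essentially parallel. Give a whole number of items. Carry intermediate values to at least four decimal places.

First, r for the 54-item form: n = 54/90 = 0.6000, so r_54 = 0.6000·0.814/(1 + (0.6000 − 1)·0.814) = 0.7242
Length factor from the short form to reach 0.83: n' = 0.83(1 − 0.7242) / [0.7242(1 − 0.83)] ≈ 1.8594
Total items = 1.8594 × 54 = 100.41, rounded up to 101.

101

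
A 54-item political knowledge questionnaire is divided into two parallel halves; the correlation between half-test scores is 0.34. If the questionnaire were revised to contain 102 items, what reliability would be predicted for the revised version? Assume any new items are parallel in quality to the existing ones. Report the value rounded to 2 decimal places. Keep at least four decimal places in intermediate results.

0.66

Spearman-Brown correction (n = 2): r_full = 2·0.34/(1 + 0.34) = 0.5075
Length factor from 54 to 102 items: n = 102/54 = 1.8889
r_new = n·r_full / (1 + (n − 1)·r_full) = 0.9586 / 1.4511 ≈ 0.6606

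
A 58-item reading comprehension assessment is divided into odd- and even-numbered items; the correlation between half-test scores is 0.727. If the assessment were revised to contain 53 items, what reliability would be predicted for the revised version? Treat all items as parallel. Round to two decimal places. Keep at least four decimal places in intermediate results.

0.83

Full-test reliability from the split-half r: r_full = 2(0.727)/(1 + 0.727) = 0.8419
Length factor from 58 to 53 items: n = 53/58 = 0.9138
r_new = n·r_full / (1 + (n − 1)·r_full) = 0.7693 / 0.9274 ≈ 0.8295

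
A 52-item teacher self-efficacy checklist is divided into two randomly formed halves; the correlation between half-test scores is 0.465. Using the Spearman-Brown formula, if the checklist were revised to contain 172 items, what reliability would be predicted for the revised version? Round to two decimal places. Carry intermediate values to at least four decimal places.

First correct the split-half correlation to full-test reliability: r_full = 2 × 0.465 / (1 + 0.465) ≈ 0.6348
Then adjust to 172 items: n = 172/52 = 3.3077
r_new = n·r_full / (1 + (n − 1)·r_full) = 2.0997 / 2.4649 ≈ 0.8518

0.85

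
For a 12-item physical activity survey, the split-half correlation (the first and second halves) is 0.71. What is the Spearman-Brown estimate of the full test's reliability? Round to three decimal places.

0.830

Apply the Spearman-Brown correction with n = 2:
r_full = 2r_hh / (1 + r_hh) = 2 × 0.71 / (1 + 0.71)
r_full = 1.4200 / 1.7100 ≈ 0.8304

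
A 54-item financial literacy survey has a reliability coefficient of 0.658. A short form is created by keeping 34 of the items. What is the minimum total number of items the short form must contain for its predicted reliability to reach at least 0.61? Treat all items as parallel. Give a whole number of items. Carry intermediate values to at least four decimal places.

44

Short-form reliability: n = 34/54 = 0.6296; r_34 = n·r/(1+(n−1)r) ≈ 0.5478
Then solve for n' with r_old = 0.5478, r_target = 0.61: n' = 0.61(1 − 0.5478)/[0.5478(1 − 0.61)] = 1.2911
Items = 1.2911 × 34 ≈ 43.90 → 44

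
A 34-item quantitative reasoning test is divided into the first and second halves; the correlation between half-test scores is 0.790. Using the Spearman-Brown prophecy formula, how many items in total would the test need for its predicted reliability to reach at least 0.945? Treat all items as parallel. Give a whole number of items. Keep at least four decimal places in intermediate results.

78

r_full = 2(0.790)/(1 + 0.790) = 0.8827
n = r_tgt(1 − r_full) / [r_full(1 − r_tgt)] = 0.945 × 0.1173 / (0.8827 × 0.055) ≈ 2.2833
Items = 2.2833 × 34 ≈ 77.63 → 78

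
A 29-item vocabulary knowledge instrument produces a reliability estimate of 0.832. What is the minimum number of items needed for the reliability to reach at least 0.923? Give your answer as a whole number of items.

Spearman-Brown solved for the length factor n:
n = r*(1 − r) / [ r (1 − r*) ]
n = [0.923 × 0.168] / [0.832 × 0.077]
  = 0.155064 / 0.064064 = 2.4205
Items needed = n × 29 = 2.4205 × 29 ≈ 70.19 → round up to 71

71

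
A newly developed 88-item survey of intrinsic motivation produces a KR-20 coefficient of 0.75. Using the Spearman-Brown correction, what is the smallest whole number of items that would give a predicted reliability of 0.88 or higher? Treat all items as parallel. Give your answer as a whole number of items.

216

Spearman-Brown solved for the length factor n:
n = r*(1 − r) / [ r (1 − r*) ]
n = 0.88(1 − 0.75) / [0.75(1 − 0.88)]
  = 0.2200 / 0.0900 = 2.4444
Items needed = n × 88 = 2.4444 × 88 ≈ 215.11 → round up to 216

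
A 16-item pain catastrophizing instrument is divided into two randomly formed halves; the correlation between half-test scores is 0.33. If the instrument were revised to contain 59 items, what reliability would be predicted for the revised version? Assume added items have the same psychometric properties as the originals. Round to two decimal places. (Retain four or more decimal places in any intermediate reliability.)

First correct the split-half correlation to full-test reliability: r_full = 2 × 0.33 / (1 + 0.33) ≈ 0.4962
Length factor from 16 to 59 items: n = 59/16 = 3.6875
r_new = n·r_full / (1 + (n − 1)·r_full) = 1.8297 / 2.3335 ≈ 0.7841

0.78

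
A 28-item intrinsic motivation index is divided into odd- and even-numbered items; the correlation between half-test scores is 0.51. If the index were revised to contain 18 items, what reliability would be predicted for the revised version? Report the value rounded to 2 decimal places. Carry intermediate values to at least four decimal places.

Spearman-Brown correction (n = 2): r_full = 2·0.51/(1 + 0.51) = 0.6755
Then adjust to 18 items: n = 18/28 = 0.6429
r_new = n·r_full / (1 + (n − 1)·r_full) = 0.4343 / 0.7588 ≈ 0.5724

0.57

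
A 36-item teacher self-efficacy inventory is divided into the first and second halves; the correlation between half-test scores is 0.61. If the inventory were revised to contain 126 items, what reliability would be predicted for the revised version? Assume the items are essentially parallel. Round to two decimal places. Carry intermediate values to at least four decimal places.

0.92

Full-test reliability from the split-half r: r_full = 2(0.61)/(1 + 0.61) = 0.7578
Then adjust to 126 items: n = 126/36 = 3.5000
r_new = n·r_full / (1 + (n − 1)·r_full) = 2.6523 / 2.8945 ≈ 0.9163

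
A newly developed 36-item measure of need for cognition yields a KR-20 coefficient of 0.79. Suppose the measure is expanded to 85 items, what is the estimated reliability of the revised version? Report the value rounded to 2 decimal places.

Length ratio n = 85/36 = 2.3611
Spearman-Brown: r_new = n·r / (1 + (n − 1)·r)
r_new = 2.3611·0.79 / [1 + (2.3611 − 1)·0.79]
r_new = 1.8653 / 2.0753 ≈ 0.8988

0.90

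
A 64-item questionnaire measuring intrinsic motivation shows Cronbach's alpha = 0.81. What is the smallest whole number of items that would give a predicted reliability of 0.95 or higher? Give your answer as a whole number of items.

286

Invert Spearman-Brown to solve for n:
n = r*(1 − r) / [ r (1 − r*) ]
n = 0.95 × (1 − 0.81) / [ 0.81 × (1 − 0.95) ]
n = 0.1805 / 0.0405 ≈ 4.4568
So the test needs 4.4568 × 64 ≈ 285.24 items; rounding up, 286.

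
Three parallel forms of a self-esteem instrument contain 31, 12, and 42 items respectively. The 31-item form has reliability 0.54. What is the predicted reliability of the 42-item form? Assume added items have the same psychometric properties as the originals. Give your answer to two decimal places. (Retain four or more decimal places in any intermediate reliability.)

Only the ratio of lengths matters: n = 42/31 = 1.3548
r_{42} = n·r / (1 + (n − 1)·r) = 0.7316 / 1.1916 ≈ 0.6140

0.61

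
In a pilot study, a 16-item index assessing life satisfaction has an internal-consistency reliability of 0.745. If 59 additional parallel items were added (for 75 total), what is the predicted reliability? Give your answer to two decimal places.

0.93

n = 75/16 = 4.6875
r_new = 4.6875·0.745 / [1 + (4.6875 − 1)·0.745]
r_new = 3.4922 / 3.7472 ≈ 0.9319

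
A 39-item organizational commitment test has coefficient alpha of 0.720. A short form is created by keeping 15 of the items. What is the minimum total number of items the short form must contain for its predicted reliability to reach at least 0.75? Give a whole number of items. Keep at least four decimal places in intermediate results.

Short-form reliability: n = 15/39 = 0.3846; r_15 = n·r/(1+(n−1)r) ≈ 0.4972
Then solve for n' with r_old = 0.4972, r_target = 0.75: n' = 0.75(1 − 0.4972)/[0.4972(1 − 0.75)] = 3.0338
Total items = 3.0338 × 15 = 45.51, rounded up to 46.

46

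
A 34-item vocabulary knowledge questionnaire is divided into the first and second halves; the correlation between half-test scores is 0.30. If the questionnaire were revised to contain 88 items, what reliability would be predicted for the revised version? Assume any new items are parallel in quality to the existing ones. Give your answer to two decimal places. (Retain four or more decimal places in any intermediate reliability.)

Full-test reliability from the split-half r: r_full = 2(0.30)/(1 + 0.30) = 0.4615
Length factor from 34 to 88 items: n = 88/34 = 2.5882
r_new = n·r_full / (1 + (n − 1)·r_full) = 1.1945 / 1.7330 ≈ 0.6893

0.69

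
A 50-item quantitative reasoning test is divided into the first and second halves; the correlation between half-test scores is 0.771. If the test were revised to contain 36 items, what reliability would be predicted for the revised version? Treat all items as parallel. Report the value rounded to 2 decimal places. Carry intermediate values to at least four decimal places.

Spearman-Brown correction (n = 2): r_full = 2·0.771/(1 + 0.771) = 0.8707
Then adjust to 36 items: n = 36/50 = 0.7200
r_new = n·r_full / (1 + (n − 1)·r_full) = 0.6269 / 0.7562 ≈ 0.8290

0.83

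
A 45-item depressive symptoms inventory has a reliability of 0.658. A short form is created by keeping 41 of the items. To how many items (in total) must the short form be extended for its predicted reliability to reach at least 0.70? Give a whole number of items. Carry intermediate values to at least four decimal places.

First, r for the 41-item form: n = 41/45 = 0.9111, so r_41 = 0.9111·0.658/(1 + (0.9111 − 1)·0.658) = 0.6368
Then solve for n' with r_old = 0.6368, r_target = 0.70: n' = 0.70(1 − 0.6368)/[0.6368(1 − 0.70)] = 1.3308
Total items = 1.3308 × 41 = 54.56, rounded up to 55.

55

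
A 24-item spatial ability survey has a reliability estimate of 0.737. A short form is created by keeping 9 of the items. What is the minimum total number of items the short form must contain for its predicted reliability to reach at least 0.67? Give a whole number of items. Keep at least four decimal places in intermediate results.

18

First, r for the 9-item form: n = 9/24 = 0.3750, so r_9 = 0.3750·0.737/(1 + (0.3750 − 1)·0.737) = 0.5124
Length factor from the short form to reach 0.67: n' = 0.67(1 − 0.5124) / [0.5124(1 − 0.67)] ≈ 1.9320
Items = 1.9320 × 9 ≈ 17.39 → 18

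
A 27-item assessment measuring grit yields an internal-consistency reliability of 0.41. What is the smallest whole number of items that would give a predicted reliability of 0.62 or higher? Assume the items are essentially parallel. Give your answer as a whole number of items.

n = 0.62 × (1 − 0.41) / [ 0.41 × (1 − 0.62) ]
n = 0.3658 / 0.1558 ≈ 2.3479
Items needed = n × 27 = 2.3479 × 27 ≈ 63.39 → round up to 64

64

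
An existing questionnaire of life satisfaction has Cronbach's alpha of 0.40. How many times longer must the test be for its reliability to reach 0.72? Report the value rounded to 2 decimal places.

n = 0.72 × (1 − 0.40) / [ 0.40 × (1 − 0.72) ]
  = 0.4320 / 0.1120 = 3.8571

3.86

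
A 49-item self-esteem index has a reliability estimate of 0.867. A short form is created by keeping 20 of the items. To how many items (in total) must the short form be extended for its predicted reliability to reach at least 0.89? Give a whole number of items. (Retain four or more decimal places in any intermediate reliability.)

61

First, r for the 20-item form: n = 20/49 = 0.4082, so r_20 = 0.4082·0.867/(1 + (0.4082 − 1)·0.867) = 0.7268
Length factor from the short form to reach 0.89: n' = 0.89(1 − 0.7268) / [0.7268(1 − 0.89)] ≈ 3.0413
Items = 3.0413 × 20 ≈ 60.83 → 61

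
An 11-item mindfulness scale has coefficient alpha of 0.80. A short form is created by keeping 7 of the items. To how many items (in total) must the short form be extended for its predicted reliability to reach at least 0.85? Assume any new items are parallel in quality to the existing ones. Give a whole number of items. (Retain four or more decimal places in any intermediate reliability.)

16

Short-form reliability: n = 7/11 = 0.6364; r_7 = n·r/(1+(n−1)r) ≈ 0.7180
Length factor from the short form to reach 0.85: n' = 0.85(1 − 0.7180) / [0.7180(1 − 0.85)] ≈ 2.2256
Total items = 2.2256 × 7 = 15.58, rounded up to 16.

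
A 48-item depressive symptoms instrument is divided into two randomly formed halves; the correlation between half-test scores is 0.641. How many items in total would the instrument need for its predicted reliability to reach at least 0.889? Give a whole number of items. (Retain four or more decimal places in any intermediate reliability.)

108

Corrected full-test reliability: r_full = 2 × 0.641 / (1 + 0.641) ≈ 0.7812
Solve Spearman-Brown for n: n = 0.889(1 − 0.7812) / [0.7812(1 − 0.889)] = 2.2432
Items = 2.2432 × 48 ≈ 107.67 → 108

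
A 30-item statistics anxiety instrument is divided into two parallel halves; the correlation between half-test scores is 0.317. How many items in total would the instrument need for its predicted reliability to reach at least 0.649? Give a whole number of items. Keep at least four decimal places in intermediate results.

r_full = 2(0.317)/(1 + 0.317) = 0.4814
Solve Spearman-Brown for n: n = 0.649(1 − 0.4814) / [0.4814(1 − 0.649)] = 1.9919
Required items = 1.9919 × 30 = 59.76, so 60 items.

60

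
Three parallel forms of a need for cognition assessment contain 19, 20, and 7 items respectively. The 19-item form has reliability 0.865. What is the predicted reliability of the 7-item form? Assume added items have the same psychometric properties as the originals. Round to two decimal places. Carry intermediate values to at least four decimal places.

Only the ratio of lengths matters: n = 7/19 = 0.3684
r_{7} = n·r / (1 + (n − 1)·r) = 0.3187 / 0.4537 ≈ 0.7024

0.70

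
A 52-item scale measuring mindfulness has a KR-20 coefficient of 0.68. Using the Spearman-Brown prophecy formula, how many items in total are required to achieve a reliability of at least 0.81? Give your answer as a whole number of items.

n = [0.81 × 0.32] / [0.68 × 0.19]
n = 0.2592 / 0.1292 ≈ 2.0062
So the test needs 2.0062 × 52 ≈ 104.32 items; rounding up, 105.

105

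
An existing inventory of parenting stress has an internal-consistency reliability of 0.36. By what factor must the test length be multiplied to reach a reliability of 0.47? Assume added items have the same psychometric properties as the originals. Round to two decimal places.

1.58

n = 0.47 × (1 − 0.36) / [ 0.36 × (1 − 0.47) ]
n = 0.3008 / 0.1908 ≈ 1.5765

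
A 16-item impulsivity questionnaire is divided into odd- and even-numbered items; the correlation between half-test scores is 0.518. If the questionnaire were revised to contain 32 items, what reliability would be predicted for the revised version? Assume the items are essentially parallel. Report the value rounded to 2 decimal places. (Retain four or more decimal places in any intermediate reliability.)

0.81

Spearman-Brown correction (n = 2): r_full = 2·0.518/(1 + 0.518) = 0.6825
Length factor from 16 to 32 items: n = 32/16 = 2.0000
r_new = n·r_full / (1 + (n − 1)·r_full) = 1.3650 / 1.6825 ≈ 0.8113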